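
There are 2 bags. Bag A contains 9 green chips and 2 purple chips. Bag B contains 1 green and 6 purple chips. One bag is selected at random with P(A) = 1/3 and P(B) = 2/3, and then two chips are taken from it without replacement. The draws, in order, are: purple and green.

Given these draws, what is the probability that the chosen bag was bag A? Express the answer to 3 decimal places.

Under each hypothesis, the probability of the observed sequence is: P(data | bag A) = (2/11)(9/10) = 0.16364; P(data | bag B) = (6/7)(1/6) = 0.14286.
The prior-weighted likelihoods are 1/3 · 0.16364 = 0.054545, 2/3 · 0.14286 = 0.095238; with total 0.14978.
So P(bag A | data) = (0.054545) / (0.14978) = 0.36416.

0.364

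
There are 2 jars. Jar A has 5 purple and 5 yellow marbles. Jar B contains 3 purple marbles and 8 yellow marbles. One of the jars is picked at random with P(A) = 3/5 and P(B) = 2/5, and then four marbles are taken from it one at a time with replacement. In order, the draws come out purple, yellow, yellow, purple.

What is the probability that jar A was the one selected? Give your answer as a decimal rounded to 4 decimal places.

Compute the likelihood of the observed sequence for each case: P(data | jar A) = (5/10)(5/10)(5/10)(5/10) = 0.0625; P(data | jar B) = (3/11)(8/11)(8/11)(3/11) = 0.039342.
Multiplying each by its prior: 3/5 · 0.0625 = 0.0375, 2/5 · 0.039342 = 0.015737; these sum to 0.053237.
By Bayes' rule, P(jar A | data) = (0.0375) / (0.053237) = 0.7044.

0.7044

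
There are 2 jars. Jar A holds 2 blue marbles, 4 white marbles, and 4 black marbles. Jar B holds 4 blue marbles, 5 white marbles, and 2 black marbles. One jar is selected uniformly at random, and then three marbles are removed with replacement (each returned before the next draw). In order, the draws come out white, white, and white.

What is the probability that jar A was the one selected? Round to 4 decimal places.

0.4053

For each hypothesis, P(data | H) works out to: P(data | jar A) = (4/10)(4/10)(4/10) = 0.064; P(data | jar B) = (5/11)(5/11)(5/11) = 0.093914.
Weighting by the prior gives 1/2 · 0.064 = 0.032, 1/2 · 0.093914 = 0.046957; with total 0.078957.
So P(jar A | data) = (0.032) / (0.078957) = 0.40528.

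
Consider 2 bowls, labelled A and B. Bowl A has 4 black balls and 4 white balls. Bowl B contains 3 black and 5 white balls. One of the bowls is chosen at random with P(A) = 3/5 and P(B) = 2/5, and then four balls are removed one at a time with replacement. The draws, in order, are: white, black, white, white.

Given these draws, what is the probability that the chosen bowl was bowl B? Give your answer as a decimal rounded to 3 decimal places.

The likelihood of the observed sequence under each hypothesis: P(data | bowl A) = (4/8)(4/8)(4/8)(4/8) = 0.0625; P(data | bowl B) = (5/8)(3/8)(5/8)(5/8) = 0.091553.
Multiplying each by its prior: 3/5 · 0.0625 = 0.0375, 2/5 · 0.091553 = 0.036621; summing to 0.074121.
So P(bowl B | data) = (0.036621) / (0.074121) = 0.49407.

0.494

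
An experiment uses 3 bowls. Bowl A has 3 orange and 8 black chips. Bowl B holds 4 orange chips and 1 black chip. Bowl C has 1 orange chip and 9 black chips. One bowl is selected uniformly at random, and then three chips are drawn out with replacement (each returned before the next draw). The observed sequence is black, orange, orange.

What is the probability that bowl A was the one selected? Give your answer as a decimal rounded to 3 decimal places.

The likelihood of the observed sequence under each hypothesis: P(data | bowl A) = (8/11)(3/11)(3/11) = 0.054095; P(data | bowl B) = (1/5)(4/5)(4/5) = 0.128; P(data | bowl C) = (9/10)(1/10)(1/10) = 0.009.
Weighting by the prior gives 1/3 · 0.054095 = 0.018032, 1/3 · 0.128 = 0.042667, 1/3 · 0.009 = 0.003; with total 0.063698.
Therefore the posterior P(bowl A | data) = (0.018032) / (0.063698) = 0.28308.

0.283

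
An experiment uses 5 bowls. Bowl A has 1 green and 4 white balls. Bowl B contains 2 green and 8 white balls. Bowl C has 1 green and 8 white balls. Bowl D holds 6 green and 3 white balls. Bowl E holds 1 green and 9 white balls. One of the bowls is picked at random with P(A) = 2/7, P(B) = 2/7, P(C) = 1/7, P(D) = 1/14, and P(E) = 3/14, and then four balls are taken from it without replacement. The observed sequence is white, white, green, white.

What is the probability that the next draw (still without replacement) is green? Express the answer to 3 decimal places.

For each hypothesis, P(data | H) works out to: P(data | bowl A) = (4/5)(3/4)(1/3)(2/2) = 0.2; P(data | bowl B) = (8/10)(7/9)(2/8)(6/7) = 0.13333; P(data | bowl C) = (8/9)(7/8)(1/7)(6/6) = 0.11111; P(data | bowl D) = (3/9)(2/8)(6/7)(1/6) = 0.011905; P(data | bowl E) = (9/10)(8/9)(1/8)(7/7) = 0.1.
The prior-weighted likelihoods are 2/7 · 0.2 = 0.057143, 2/7 · 0.13333 = 0.038095, 1/7 · 0.11111 = 0.015873, 1/14 · 0.011905 = 0.00085034, 3/14 · 0.1 = 0.021429; with total 0.13339.
The posterior is then P(bowl A | data) = 0.42839, P(bowl B | data) = 0.28559, P(bowl C | data) = 0.119, P(bowl D | data) = 0.0063748, P(bowl E | data) = 0.16065.
The predictive probability is P(green next | data) = (0)(0.42839) + (1/6)(0.28559) + (0)(0.119) + (1)(0.0063748) + (0)(0.16065) = 0.053974.

0.054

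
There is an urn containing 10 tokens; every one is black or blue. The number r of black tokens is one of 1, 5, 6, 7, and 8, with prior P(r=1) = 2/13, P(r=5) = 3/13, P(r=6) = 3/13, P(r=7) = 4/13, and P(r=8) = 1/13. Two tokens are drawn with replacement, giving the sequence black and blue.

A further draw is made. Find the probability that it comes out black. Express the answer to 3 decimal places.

0.582

For each hypothesis, P(data | H) works out to: P(data | r = 1) = (1/10)(9/10) = 9/100; P(data | r = 5) = (5/10)(5/10) = 1/4; P(data | r = 6) = (6/10)(4/10) = 6/25; P(data | r = 7) = (7/10)(3/10) = 21/100; P(data | r = 8) = (8/10)(2/10) = 4/25.
Multiplying each by its prior: 2/13 · 9/100 = 9/650, 3/13 · 1/4 = 3/52, 3/13 · 6/25 = 18/325, 4/13 · 21/100 = 21/325, 1/13 · 4/25 = 4/325; these sum to 53/260.
Normalising, the posterior is P(r = 1 | data) = 0.067925, P(r = 5 | data) = 0.28302, P(r = 6 | data) = 0.2717, P(r = 7 | data) = 0.31698, P(r = 8 | data) = 0.060377.
The predictive probability is P(black next | data) = (1/10)(0.067925) + (1/2)(0.28302) + (3/5)(0.2717) + (7/10)(0.31698) + (4/5)(0.060377) = 0.58151.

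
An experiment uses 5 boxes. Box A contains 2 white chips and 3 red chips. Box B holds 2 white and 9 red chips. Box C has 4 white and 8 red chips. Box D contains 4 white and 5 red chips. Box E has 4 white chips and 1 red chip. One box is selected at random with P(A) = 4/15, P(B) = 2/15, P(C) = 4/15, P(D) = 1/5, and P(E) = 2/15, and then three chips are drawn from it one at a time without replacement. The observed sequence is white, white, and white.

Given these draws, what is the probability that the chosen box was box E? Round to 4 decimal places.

0.7877

For each hypothesis, P(data | H) works out to: P(data | box A) = (2/5)(1/4)(0/3) = 0; P(data | box B) = (2/11)(1/10)(0/9) = 0; P(data | box C) = (4/12)(3/11)(2/10) = 0.018182; P(data | box D) = (4/9)(3/8)(2/7) = 0.047619; P(data | box E) = (4/5)(3/4)(2/3) = 0.4.
Weighting by the prior gives 4/15 · 0 = 0, 2/15 · 0 = 0, 4/15 · 0.018182 = 0.0048485, 1/5 · 0.047619 = 0.0095238, 2/15 · 0.4 = 0.053333; with total 0.067706.
Therefore the posterior P(box E | data) = (0.053333) / (0.067706) = 0.78772.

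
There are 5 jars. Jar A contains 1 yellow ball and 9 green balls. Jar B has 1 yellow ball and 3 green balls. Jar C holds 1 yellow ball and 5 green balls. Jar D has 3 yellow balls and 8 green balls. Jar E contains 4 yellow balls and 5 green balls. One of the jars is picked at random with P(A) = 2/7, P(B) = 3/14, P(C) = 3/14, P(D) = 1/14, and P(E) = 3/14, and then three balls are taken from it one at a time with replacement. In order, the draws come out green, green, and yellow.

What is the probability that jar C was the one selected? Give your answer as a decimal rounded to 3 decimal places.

0.211

The likelihood of the observed sequence under each hypothesis: P(data | jar A) = (9/10)(9/10)(1/10) = 0.081; P(data | jar B) = (3/4)(3/4)(1/4) = 0.14062; P(data | jar C) = (5/6)(5/6)(1/6) = 0.11574; P(data | jar D) = (8/11)(8/11)(3/11) = 0.14425; P(data | jar E) = (5/9)(5/9)(4/9) = 0.13717.
The prior-weighted likelihoods are 2/7 · 0.081 = 0.023143, 3/14 · 0.14062 = 0.030134, 3/14 · 0.11574 = 0.024802, 1/14 · 0.14425 = 0.010304, 3/14 · 0.13717 = 0.029394; these sum to 0.11778.
By Bayes' rule, P(jar C | data) = (0.024802) / (0.11778) = 0.21058.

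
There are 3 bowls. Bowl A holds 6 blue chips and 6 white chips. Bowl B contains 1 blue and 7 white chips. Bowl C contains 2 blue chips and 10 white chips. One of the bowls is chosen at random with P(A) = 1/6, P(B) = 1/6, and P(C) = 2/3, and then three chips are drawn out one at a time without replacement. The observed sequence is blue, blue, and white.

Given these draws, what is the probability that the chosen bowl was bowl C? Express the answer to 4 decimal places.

The likelihood of the observed sequence under each hypothesis: P(data | bowl A) = (6/12)(5/11)(6/10) = 3/22; P(data | bowl B) = (1/8)(0/7) = 0; P(data | bowl C) = (2/12)(1/11)(10/10) = 1/66.
Weighting by the prior gives 1/6 · 3/22 = 1/44, 1/6 · 0 = 0, 2/3 · 1/66 = 1/99; these sum to 13/396.
Hence P(bowl C | data) = (1/99) / (13/396) = 4/13.

0.3077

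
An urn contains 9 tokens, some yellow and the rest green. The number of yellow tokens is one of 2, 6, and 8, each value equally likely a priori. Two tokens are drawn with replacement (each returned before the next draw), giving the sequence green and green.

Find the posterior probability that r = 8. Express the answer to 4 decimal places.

The likelihood of the observed sequence under each hypothesis: P(data | r = 2) = (7/9)(7/9) = 49/81; P(data | r = 6) = (3/9)(3/9) = 1/9; P(data | r = 8) = (1/9)(1/9) = 1/81.
Multiplying each by its prior: 1/3 · 49/81 = 49/243, 1/3 · 1/9 = 1/27, 1/3 · 1/81 = 1/243; these sum to 59/243.
So P(r = 8 | data) = (1/243) / (59/243) = 1/59.

0.0169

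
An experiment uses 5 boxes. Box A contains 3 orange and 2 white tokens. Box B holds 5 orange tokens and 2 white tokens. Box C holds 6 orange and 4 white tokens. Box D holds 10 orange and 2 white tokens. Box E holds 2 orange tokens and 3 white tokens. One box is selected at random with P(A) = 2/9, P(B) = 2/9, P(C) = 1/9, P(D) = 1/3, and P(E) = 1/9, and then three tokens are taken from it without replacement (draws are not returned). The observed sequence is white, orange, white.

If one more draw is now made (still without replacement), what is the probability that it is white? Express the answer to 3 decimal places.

Compute the likelihood of the observed sequence for each case: P(data | box A) = (2/5)(3/4)(1/3) = 0.1; P(data | box B) = (2/7)(5/6)(1/5) = 0.047619; P(data | box C) = (4/10)(6/9)(3/8) = 0.1; P(data | box D) = (2/12)(10/11)(1/10) = 0.015152; P(data | box E) = (3/5)(2/4)(2/3) = 0.2.
The prior-weighted likelihoods are 2/9 · 0.1 = 0.022222, 2/9 · 0.047619 = 0.010582, 1/9 · 0.1 = 0.011111, 1/3 · 0.015152 = 0.0050505, 1/9 · 0.2 = 0.022222; these sum to 0.071188.
Dividing through by the total gives posterior P(box A | data) = 0.31216, P(box B | data) = 0.14865, P(box C | data) = 0.15608, P(box D | data) = 0.070946, P(box E | data) = 0.31216.
So P(white next | data) = Σ P(white next | H) P(H | data) = (0)(0.31216) + (0)(0.14865) + (2/7)(0.15608) + (0)(0.070946) + (1/2)(0.31216) = 0.20068.

0.201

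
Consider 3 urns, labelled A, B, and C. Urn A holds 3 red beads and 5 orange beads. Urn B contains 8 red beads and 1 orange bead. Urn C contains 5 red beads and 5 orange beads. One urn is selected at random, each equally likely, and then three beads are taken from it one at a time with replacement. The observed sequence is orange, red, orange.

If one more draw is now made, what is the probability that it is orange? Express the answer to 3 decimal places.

Under each hypothesis, the probability of the observed sequence is: P(data | urn A) = (5/8)(3/8)(5/8) = 0.14648; P(data | urn B) = (1/9)(8/9)(1/9) = 0.010974; P(data | urn C) = (5/10)(5/10)(5/10) = 0.125.
Multiplying each by its prior: 1/3 · 0.14648 = 0.048828, 1/3 · 0.010974 = 0.003658, 1/3 · 0.125 = 0.041667; with total 0.094153.
Dividing through by the total gives posterior P(urn A | data) = 0.51861, P(urn B | data) = 0.038852, P(urn C | data) = 0.44254.
So P(orange next | data) = Σ P(orange next | H) P(H | data) = (5/8)(0.51861) + (1/9)(0.038852) + (1/2)(0.44254) = 0.54972.

0.550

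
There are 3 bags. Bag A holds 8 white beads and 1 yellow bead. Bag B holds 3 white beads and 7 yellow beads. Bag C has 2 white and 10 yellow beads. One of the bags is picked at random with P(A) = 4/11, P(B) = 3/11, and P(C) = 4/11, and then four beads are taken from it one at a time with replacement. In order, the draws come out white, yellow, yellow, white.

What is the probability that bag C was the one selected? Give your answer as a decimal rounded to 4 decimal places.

For each hypothesis, P(data | H) works out to: P(data | bag A) = (8/9)(1/9)(1/9)(8/9) = 0.0097546; P(data | bag B) = (3/10)(7/10)(7/10)(3/10) = 0.0441; P(data | bag C) = (2/12)(10/12)(10/12)(2/12) = 0.01929.
Weighting by the prior gives 4/11 · 0.0097546 = 0.0035471, 3/11 · 0.0441 = 0.012027, 4/11 · 0.01929 = 0.0070146; summing to 0.022589.
Hence P(bag C | data) = (0.0070146) / (0.022589) = 0.31053.

0.3105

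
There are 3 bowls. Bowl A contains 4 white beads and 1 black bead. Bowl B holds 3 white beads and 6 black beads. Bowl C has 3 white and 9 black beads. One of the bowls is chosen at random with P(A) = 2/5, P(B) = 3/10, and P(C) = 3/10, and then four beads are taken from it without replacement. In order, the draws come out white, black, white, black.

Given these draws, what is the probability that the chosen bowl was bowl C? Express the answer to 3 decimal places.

For each hypothesis, P(data | H) works out to: P(data | bowl A) = (4/5)(1/4)(3/3)(0/2) = 0; P(data | bowl B) = (3/9)(6/8)(2/7)(5/6) = 0.059524; P(data | bowl C) = (3/12)(9/11)(2/10)(8/9) = 0.036364.
Weighting by the prior gives 2/5 · 0 = 0, 3/10 · 0.059524 = 0.017857, 3/10 · 0.036364 = 0.010909; summing to 0.028766.
So P(bowl C | data) = (0.010909) / (0.028766) = 0.37923.

0.379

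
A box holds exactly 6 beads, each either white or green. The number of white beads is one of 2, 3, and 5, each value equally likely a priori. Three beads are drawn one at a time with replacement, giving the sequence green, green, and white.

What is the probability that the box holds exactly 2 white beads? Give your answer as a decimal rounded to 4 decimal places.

Compute the likelihood of the observed sequence for each case: P(data | r = 2) = (4/6)(4/6)(2/6) = 4/27; P(data | r = 3) = (3/6)(3/6)(3/6) = 1/8; P(data | r = 5) = (1/6)(1/6)(5/6) = 5/216.
Multiplying each by its prior: 1/3 · 4/27 = 4/81, 1/3 · 1/8 = 1/24, 1/3 · 5/216 = 5/648; these sum to 8/81.
So P(r = 2 | data) = (4/81) / (8/81) = 1/2.

0.5000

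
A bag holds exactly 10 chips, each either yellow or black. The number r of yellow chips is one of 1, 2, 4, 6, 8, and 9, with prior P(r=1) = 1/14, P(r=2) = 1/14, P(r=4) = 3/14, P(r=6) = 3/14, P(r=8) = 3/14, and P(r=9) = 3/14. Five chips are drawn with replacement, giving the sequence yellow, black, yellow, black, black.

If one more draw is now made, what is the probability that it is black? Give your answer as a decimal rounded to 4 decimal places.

0.5318

Compute the likelihood of the observed sequence for each case: P(data | r = 1) = (1/10)(9/10)(1/10)(9/10)(9/10) = 0.00729; P(data | r = 2) = (2/10)(8/10)(2/10)(8/10)(8/10) = 0.02048; P(data | r = 4) = (4/10)(6/10)(4/10)(6/10)(6/10) = 0.03456; P(data | r = 6) = (6/10)(4/10)(6/10)(4/10)(4/10) = 0.02304; P(data | r = 8) = (8/10)(2/10)(8/10)(2/10)(2/10) = 0.00512; P(data | r = 9) = (9/10)(1/10)(9/10)(1/10)(1/10) = 0.00081.
The prior-weighted likelihoods are 1/14 · 0.00729 = 0.00052071, 1/14 · 0.02048 = 0.0014629, 3/14 · 0.03456 = 0.0074057, 3/14 · 0.02304 = 0.0049371, 3/14 · 0.00512 = 0.0010971, 3/14 · 0.00081 = 0.00017357; with total 0.015597.
Dividing through by the total gives posterior P(r = 1 | data) = 0.033385, P(r = 2 | data) = 0.09379, P(r = 4 | data) = 0.47481, P(r = 6 | data) = 0.31654, P(r = 8 | data) = 0.070343, P(r = 9 | data) = 0.011128.
Averaging over the posterior, P(black next | data) = (9/10)(0.033385) + (4/5)(0.09379) + (3/5)(0.47481) + (2/5)(0.31654) + (1/5)(0.070343) + (1/10)(0.011128) = 0.53176.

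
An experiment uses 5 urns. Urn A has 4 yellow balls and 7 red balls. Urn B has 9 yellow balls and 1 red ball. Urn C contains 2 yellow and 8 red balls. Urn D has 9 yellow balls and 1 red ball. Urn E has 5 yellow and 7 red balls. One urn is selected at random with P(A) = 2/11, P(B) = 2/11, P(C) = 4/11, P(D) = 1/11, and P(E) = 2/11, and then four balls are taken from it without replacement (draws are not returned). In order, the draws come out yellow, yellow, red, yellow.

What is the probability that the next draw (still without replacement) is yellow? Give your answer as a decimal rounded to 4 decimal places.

0.7836

Compute the likelihood of the observed sequence for each case: P(data | urn A) = (4/11)(3/10)(7/9)(2/8) = 0.021212; P(data | urn B) = (9/10)(8/9)(1/8)(7/7) = 0.1; P(data | urn C) = (2/10)(1/9)(8/8)(0/7) = 0; P(data | urn D) = (9/10)(8/9)(1/8)(7/7) = 0.1; P(data | urn E) = (5/12)(4/11)(7/10)(3/9) = 0.035354.
Weighting by the prior gives 2/11 · 0.021212 = 0.0038567, 2/11 · 0.1 = 0.018182, 4/11 · 0 = 0, 1/11 · 0.1 = 0.0090909, 2/11 · 0.035354 = 0.0064279; summing to 0.037557.
Normalising, the posterior is P(urn A | data) = 0.10269, P(urn B | data) = 0.48411, P(urn C | data) = 0, P(urn D | data) = 0.24205, P(urn E | data) = 0.17115.
Averaging over the posterior, P(yellow next | data) = (1/7)(0.10269) + (1)(0.48411) + (1)(0.24205) + (1/4)(0.17115) = 0.78362.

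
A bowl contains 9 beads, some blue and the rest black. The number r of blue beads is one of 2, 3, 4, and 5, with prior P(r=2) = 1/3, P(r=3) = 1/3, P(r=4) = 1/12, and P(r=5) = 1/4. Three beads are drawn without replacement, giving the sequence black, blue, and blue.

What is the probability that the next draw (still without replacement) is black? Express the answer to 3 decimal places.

Under each hypothesis, the probability of the observed sequence is: P(data | r = 2) = (7/9)(2/8)(1/7) = 0.027778; P(data | r = 3) = (6/9)(3/8)(2/7) = 0.071429; P(data | r = 4) = (5/9)(4/8)(3/7) = 0.11905; P(data | r = 5) = (4/9)(5/8)(4/7) = 0.15873.
Multiplying each by its prior: 1/3 · 0.027778 = 0.0092593, 1/3 · 0.071429 = 0.02381, 1/12 · 0.11905 = 0.0099206, 1/4 · 0.15873 = 0.039683; with total 0.082672.
Normalising, the posterior is P(r = 2 | data) = 0.112, P(r = 3 | data) = 0.288, P(r = 4 | data) = 0.12, P(r = 5 | data) = 0.48.
Averaging over the posterior, P(black next | data) = (1)(0.112) + (5/6)(0.288) + (2/3)(0.12) + (1/2)(0.48) = 0.672.

0.672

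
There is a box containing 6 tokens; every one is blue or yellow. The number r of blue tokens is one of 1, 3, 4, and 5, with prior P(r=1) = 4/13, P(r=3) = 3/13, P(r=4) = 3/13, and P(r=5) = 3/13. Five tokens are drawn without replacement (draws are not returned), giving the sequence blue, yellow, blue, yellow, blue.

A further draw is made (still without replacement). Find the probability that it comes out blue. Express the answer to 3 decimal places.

The likelihood of the observed sequence under each hypothesis: P(data | r = 1) = (1/6)(5/5)(0/4) = 0; P(data | r = 3) = (3/6)(3/5)(2/4)(2/3)(1/2) = 1/20; P(data | r = 4) = (4/6)(2/5)(3/4)(1/3)(2/2) = 1/15; P(data | r = 5) = (5/6)(1/5)(4/4)(0/3) = 0.
Multiplying each by its prior: 4/13 · 0 = 0, 3/13 · 1/20 = 3/260, 3/13 · 1/15 = 1/65, 3/13 · 0 = 0; summing to 7/260.
Dividing through by the total gives posterior P(r = 1 | data) = 0, P(r = 3 | data) = 3/7, P(r = 4 | data) = 4/7, P(r = 5 | data) = 0.
The predictive probability is P(blue next | data) = (0)(3/7) + (1)(4/7) = 4/7.

0.571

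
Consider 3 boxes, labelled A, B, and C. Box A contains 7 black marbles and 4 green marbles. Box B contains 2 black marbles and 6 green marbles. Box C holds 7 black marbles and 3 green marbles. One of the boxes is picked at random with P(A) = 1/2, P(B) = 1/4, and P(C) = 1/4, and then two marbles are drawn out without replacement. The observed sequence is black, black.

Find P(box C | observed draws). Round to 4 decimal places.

For each hypothesis, P(data | H) works out to: P(data | box A) = (7/11)(6/10) = 0.38182; P(data | box B) = (2/8)(1/7) = 0.035714; P(data | box C) = (7/10)(6/9) = 0.46667.
Weighting by the prior gives 1/2 · 0.38182 = 0.19091, 1/4 · 0.035714 = 0.0089286, 1/4 · 0.46667 = 0.11667; with total 0.3165.
Hence P(box C | data) = (0.11667) / (0.3165) = 0.36861.

0.3686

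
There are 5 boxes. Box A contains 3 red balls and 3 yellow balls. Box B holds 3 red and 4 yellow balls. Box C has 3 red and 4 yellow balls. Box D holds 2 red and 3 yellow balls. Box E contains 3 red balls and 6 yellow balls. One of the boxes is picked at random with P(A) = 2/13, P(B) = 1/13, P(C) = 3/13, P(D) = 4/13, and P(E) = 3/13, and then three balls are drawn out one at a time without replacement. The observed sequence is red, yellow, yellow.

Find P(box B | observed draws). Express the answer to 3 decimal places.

0.074

Under each hypothesis, the probability of the observed sequence is: P(data | box A) = (3/6)(3/5)(2/4) = 3/20; P(data | box B) = (3/7)(4/6)(3/5) = 6/35; P(data | box C) = (3/7)(4/6)(3/5) = 6/35; P(data | box D) = (2/5)(3/4)(2/3) = 1/5; P(data | box E) = (3/9)(6/8)(5/7) = 5/28.
The prior-weighted likelihoods are 2/13 · 3/20 = 3/130, 1/13 · 6/35 = 6/455, 3/13 · 6/35 = 18/455, 4/13 · 1/5 = 4/65, 3/13 · 5/28 = 15/364; with total 5/28.
Hence P(box B | data) = (6/455) / (5/28) = 24/325.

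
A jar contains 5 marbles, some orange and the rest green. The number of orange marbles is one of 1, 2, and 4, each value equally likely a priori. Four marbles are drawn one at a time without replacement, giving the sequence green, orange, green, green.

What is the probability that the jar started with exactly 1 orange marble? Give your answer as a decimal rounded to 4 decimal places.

Under each hypothesis, the probability of the observed sequence is: P(data | r = 1) = (4/5)(1/4)(3/3)(2/2) = 1/5; P(data | r = 2) = (3/5)(2/4)(2/3)(1/2) = 1/10; P(data | r = 4) = (1/5)(4/4)(0/3) = 0.
Multiplying each by its prior: 1/3 · 1/5 = 1/15, 1/3 · 1/10 = 1/30, 1/3 · 0 = 0; with total 1/10.
Therefore the posterior P(r = 1 | data) = (1/15) / (1/10) = 2/3.

0.6667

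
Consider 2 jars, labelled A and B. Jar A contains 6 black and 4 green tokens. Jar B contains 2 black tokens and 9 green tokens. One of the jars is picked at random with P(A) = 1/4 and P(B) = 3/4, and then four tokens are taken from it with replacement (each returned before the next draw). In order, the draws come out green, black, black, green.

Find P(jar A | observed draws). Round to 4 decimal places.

0.4646

Compute the likelihood of the observed sequence for each case: P(data | jar A) = (4/10)(6/10)(6/10)(4/10) = 0.0576; P(data | jar B) = (9/11)(2/11)(2/11)(9/11) = 0.02213.
The prior-weighted likelihoods are 1/4 · 0.0576 = 0.0144, 3/4 · 0.02213 = 0.016597; summing to 0.030997.
So P(jar A | data) = (0.0144) / (0.030997) = 0.46456.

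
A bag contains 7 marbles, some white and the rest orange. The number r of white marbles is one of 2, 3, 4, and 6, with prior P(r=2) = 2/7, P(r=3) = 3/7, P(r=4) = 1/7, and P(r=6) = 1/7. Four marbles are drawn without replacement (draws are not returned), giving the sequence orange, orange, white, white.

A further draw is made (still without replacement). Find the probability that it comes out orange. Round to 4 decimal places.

0.6739

Under each hypothesis, the probability of the observed sequence is: P(data | r = 2) = (5/7)(4/6)(2/5)(1/4) = 1/21; P(data | r = 3) = (4/7)(3/6)(3/5)(2/4) = 3/35; P(data | r = 4) = (3/7)(2/6)(4/5)(3/4) = 3/35; P(data | r = 6) = (1/7)(0/6) = 0.
Multiplying each by its prior: 2/7 · 1/21 = 2/147, 3/7 · 3/35 = 9/245, 1/7 · 3/35 = 3/245, 1/7 · 0 = 0; with total 46/735.
Normalising, the posterior is P(r = 2 | data) = 5/23, P(r = 3 | data) = 27/46, P(r = 4 | data) = 9/46, P(r = 6 | data) = 0.
Averaging over the posterior, P(orange next | data) = (1)(5/23) + (2/3)(27/46) + (1/3)(9/46) = 31/46.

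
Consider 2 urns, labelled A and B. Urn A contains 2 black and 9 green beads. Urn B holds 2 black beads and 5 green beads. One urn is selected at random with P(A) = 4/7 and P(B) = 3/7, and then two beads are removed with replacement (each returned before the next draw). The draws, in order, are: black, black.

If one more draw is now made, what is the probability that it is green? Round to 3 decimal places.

The likelihood of the observed sequence under each hypothesis: P(data | urn A) = (2/11)(2/11) = 0.033058; P(data | urn B) = (2/7)(2/7) = 0.081633.
Multiplying each by its prior: 4/7 · 0.033058 = 0.01889, 3/7 · 0.081633 = 0.034985; summing to 0.053876.
Dividing through by the total gives posterior P(urn A | data) = 0.35063, P(urn B | data) = 0.64937.
The predictive probability is P(green next | data) = (9/11)(0.35063) + (5/7)(0.64937) = 0.75071.

0.751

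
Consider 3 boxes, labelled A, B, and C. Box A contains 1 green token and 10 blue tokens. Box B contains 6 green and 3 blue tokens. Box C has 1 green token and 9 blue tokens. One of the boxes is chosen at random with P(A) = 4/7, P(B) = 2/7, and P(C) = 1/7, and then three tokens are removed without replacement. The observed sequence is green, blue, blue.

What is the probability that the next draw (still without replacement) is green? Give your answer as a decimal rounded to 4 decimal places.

The likelihood of the observed sequence under each hypothesis: P(data | box A) = (1/11)(10/10)(9/9) = 0.090909; P(data | box B) = (6/9)(3/8)(2/7) = 0.071429; P(data | box C) = (1/10)(9/9)(8/8) = 0.1.
The prior-weighted likelihoods are 4/7 · 0.090909 = 0.051948, 2/7 · 0.071429 = 0.020408, 1/7 · 0.1 = 0.014286; these sum to 0.086642.
The posterior is then P(box A | data) = 0.59957, P(box B | data) = 0.23555, P(box C | data) = 0.16488.
Averaging over the posterior, P(green next | data) = (0)(0.59957) + (5/6)(0.23555) + (0)(0.16488) = 0.19629.

0.1963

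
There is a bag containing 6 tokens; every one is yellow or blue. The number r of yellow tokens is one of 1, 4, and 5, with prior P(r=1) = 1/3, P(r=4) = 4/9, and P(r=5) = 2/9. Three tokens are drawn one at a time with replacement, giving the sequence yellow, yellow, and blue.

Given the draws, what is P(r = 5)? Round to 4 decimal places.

The likelihood of the observed sequence under each hypothesis: P(data | r = 1) = (1/6)(1/6)(5/6) = 0.023148; P(data | r = 4) = (4/6)(4/6)(2/6) = 0.14815; P(data | r = 5) = (5/6)(5/6)(1/6) = 0.11574.
The prior-weighted likelihoods are 1/3 · 0.023148 = 0.007716, 4/9 · 0.14815 = 0.065844, 2/9 · 0.11574 = 0.02572; these sum to 0.09928.
By Bayes' rule, P(r = 5 | data) = (0.02572) / (0.09928) = 0.25907.

0.2591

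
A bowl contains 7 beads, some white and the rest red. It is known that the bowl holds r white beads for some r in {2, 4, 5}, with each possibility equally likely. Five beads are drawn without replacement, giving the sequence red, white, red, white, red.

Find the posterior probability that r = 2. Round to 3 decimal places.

0.625

The likelihood of the observed sequence under each hypothesis: P(data | r = 2) = (5/7)(2/6)(4/5)(1/4)(3/3) = 1/21; P(data | r = 4) = (3/7)(4/6)(2/5)(3/4)(1/3) = 1/35; P(data | r = 5) = (2/7)(5/6)(1/5)(4/4)(0/3) = 0.
The prior-weighted likelihoods are 1/3 · 1/21 = 1/63, 1/3 · 1/35 = 1/105, 1/3 · 0 = 0; summing to 8/315.
So P(r = 2 | data) = (1/63) / (8/315) = 5/8.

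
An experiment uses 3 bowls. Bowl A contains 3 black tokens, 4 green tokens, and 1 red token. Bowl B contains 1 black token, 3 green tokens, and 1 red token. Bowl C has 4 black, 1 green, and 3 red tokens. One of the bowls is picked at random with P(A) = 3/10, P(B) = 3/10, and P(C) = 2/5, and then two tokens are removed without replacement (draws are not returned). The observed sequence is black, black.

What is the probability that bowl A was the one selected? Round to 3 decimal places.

0.273

Compute the likelihood of the observed sequence for each case: P(data | bowl A) = (3/8)(2/7) = 3/28; P(data | bowl B) = (1/5)(0/4) = 0; P(data | bowl C) = (4/8)(3/7) = 3/14.
Weighting by the prior gives 3/10 · 3/28 = 9/280, 3/10 · 0 = 0, 2/5 · 3/14 = 3/35; summing to 33/280.
So P(bowl A | data) = (9/280) / (33/280) = 3/11.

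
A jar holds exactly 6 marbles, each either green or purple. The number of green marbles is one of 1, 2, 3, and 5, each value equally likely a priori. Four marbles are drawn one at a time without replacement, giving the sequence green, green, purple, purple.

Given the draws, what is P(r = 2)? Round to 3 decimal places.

0.400

The likelihood of the observed sequence under each hypothesis: P(data | r = 1) = (1/6)(0/5) = 0; P(data | r = 2) = (2/6)(1/5)(4/4)(3/3) = 1/15; P(data | r = 3) = (3/6)(2/5)(3/4)(2/3) = 1/10; P(data | r = 5) = (5/6)(4/5)(1/4)(0/3) = 0.
The prior-weighted likelihoods are 1/4 · 0 = 0, 1/4 · 1/15 = 1/60, 1/4 · 1/10 = 1/40, 1/4 · 0 = 0; summing to 1/24.
Hence P(r = 2 | data) = (1/60) / (1/24) = 2/5.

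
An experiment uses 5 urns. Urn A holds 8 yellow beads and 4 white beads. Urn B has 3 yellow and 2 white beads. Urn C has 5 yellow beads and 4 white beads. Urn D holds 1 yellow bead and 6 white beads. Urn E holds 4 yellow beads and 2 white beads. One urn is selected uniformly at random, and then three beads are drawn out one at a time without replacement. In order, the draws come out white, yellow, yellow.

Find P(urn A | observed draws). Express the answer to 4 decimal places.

Compute the likelihood of the observed sequence for each case: P(data | urn A) = (4/12)(8/11)(7/10) = 0.1697; P(data | urn B) = (2/5)(3/4)(2/3) = 0.2; P(data | urn C) = (4/9)(5/8)(4/7) = 0.15873; P(data | urn D) = (6/7)(1/6)(0/5) = 0; P(data | urn E) = (2/6)(4/5)(3/4) = 0.2.
The prior-weighted likelihoods are 1/5 · 0.1697 = 0.033939, 1/5 · 0.2 = 0.04, 1/5 · 0.15873 = 0.031746, 1/5 · 0 = 0, 1/5 · 0.2 = 0.04; these sum to 0.14569.
Therefore the posterior P(urn A | data) = (0.033939) / (0.14569) = 0.23296.

0.2330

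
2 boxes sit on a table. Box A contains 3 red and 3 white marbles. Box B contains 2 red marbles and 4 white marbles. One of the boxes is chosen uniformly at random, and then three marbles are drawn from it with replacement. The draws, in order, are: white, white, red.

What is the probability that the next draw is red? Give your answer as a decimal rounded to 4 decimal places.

0.4096

Under each hypothesis, the probability of the observed sequence is: P(data | box A) = (3/6)(3/6)(3/6) = 1/8; P(data | box B) = (4/6)(4/6)(2/6) = 4/27.
The prior-weighted likelihoods are 1/2 · 1/8 = 1/16, 1/2 · 4/27 = 2/27; summing to 59/432.
The posterior is then P(box A | data) = 27/59, P(box B | data) = 32/59.
Averaging over the posterior, P(red next | data) = (1/2)(27/59) + (1/3)(32/59) = 145/354.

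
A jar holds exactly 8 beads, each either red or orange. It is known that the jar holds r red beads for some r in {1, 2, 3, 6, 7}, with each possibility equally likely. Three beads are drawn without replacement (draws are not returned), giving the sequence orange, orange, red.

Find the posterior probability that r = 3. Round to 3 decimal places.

Under each hypothesis, the probability of the observed sequence is: P(data | r = 1) = (7/8)(6/7)(1/6) = 1/8; P(data | r = 2) = (6/8)(5/7)(2/6) = 5/28; P(data | r = 3) = (5/8)(4/7)(3/6) = 5/28; P(data | r = 6) = (2/8)(1/7)(6/6) = 1/28; P(data | r = 7) = (1/8)(0/7) = 0.
The prior-weighted likelihoods are 1/5 · 1/8 = 1/40, 1/5 · 5/28 = 1/28, 1/5 · 5/28 = 1/28, 1/5 · 1/28 = 1/140, 1/5 · 0 = 0; these sum to 29/280.
So P(r = 3 | data) = (1/28) / (29/280) = 10/29.

0.345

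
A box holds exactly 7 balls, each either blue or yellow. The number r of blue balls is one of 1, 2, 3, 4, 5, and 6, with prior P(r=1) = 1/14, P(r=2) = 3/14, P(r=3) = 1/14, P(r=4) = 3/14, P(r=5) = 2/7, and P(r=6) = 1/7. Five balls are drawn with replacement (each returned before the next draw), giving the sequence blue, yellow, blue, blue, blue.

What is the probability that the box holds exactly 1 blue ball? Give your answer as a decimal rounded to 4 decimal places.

The likelihood of the observed sequence under each hypothesis: P(data | r = 1) = (1/7)(6/7)(1/7)(1/7)(1/7) = 0.00035699; P(data | r = 2) = (2/7)(5/7)(2/7)(2/7)(2/7) = 0.0047599; P(data | r = 3) = (3/7)(4/7)(3/7)(3/7)(3/7) = 0.019278; P(data | r = 4) = (4/7)(3/7)(4/7)(4/7)(4/7) = 0.045695; P(data | r = 5) = (5/7)(2/7)(5/7)(5/7)(5/7) = 0.074374; P(data | r = 6) = (6/7)(1/7)(6/7)(6/7)(6/7) = 0.077111.
Multiplying each by its prior: 1/14 · 0.00035699 = 2.55e-05, 3/14 · 0.0047599 = 0.00102, 1/14 · 0.019278 = 0.001377, 3/14 · 0.045695 = 0.0097918, 2/7 · 0.074374 = 0.02125, 1/7 · 0.077111 = 0.011016; with total 0.04448.
Therefore the posterior P(r = 1 | data) = (2.55e-05) / (0.04448) = 0.00057328.

0.0006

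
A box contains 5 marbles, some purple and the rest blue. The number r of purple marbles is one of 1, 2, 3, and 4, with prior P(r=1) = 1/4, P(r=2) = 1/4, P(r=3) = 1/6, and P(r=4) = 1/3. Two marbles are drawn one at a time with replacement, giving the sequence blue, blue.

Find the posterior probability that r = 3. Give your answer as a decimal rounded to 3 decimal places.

Under each hypothesis, the probability of the observed sequence is: P(data | r = 1) = (4/5)(4/5) = 16/25; P(data | r = 2) = (3/5)(3/5) = 9/25; P(data | r = 3) = (2/5)(2/5) = 4/25; P(data | r = 4) = (1/5)(1/5) = 1/25.
Weighting by the prior gives 1/4 · 16/25 = 4/25, 1/4 · 9/25 = 9/100, 1/6 · 4/25 = 2/75, 1/3 · 1/25 = 1/75; summing to 29/100.
So P(r = 3 | data) = (2/75) / (29/100) = 8/87.

0.092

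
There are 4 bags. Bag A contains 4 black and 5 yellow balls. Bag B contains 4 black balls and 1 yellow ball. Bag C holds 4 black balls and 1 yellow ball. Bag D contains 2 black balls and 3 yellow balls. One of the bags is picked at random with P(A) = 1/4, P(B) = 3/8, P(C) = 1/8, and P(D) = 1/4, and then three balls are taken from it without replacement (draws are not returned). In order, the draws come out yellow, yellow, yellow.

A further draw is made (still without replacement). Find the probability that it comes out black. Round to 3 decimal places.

0.819

The likelihood of the observed sequence under each hypothesis: P(data | bag A) = (5/9)(4/8)(3/7) = 5/42; P(data | bag B) = (1/5)(0/4) = 0; P(data | bag C) = (1/5)(0/4) = 0; P(data | bag D) = (3/5)(2/4)(1/3) = 1/10.
Multiplying each by its prior: 1/4 · 5/42 = 5/168, 3/8 · 0 = 0, 1/8 · 0 = 0, 1/4 · 1/10 = 1/40; with total 23/420.
Dividing through by the total gives posterior P(bag A | data) = 25/46, P(bag B | data) = 0, P(bag C | data) = 0, P(bag D | data) = 21/46.
Averaging over the posterior, P(black next | data) = (2/3)(25/46) + (1)(21/46) = 113/138.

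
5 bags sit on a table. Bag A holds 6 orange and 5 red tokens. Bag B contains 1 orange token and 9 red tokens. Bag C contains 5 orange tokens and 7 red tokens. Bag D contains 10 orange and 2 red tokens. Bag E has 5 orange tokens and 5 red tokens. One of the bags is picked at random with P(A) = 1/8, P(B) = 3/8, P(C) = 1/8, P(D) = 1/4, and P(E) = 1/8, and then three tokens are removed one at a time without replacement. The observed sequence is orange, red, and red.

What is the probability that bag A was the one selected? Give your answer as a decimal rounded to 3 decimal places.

Compute the likelihood of the observed sequence for each case: P(data | bag A) = (6/11)(5/10)(4/9) = 0.12121; P(data | bag B) = (1/10)(9/9)(8/8) = 0.1; P(data | bag C) = (5/12)(7/11)(6/10) = 0.15909; P(data | bag D) = (10/12)(2/11)(1/10) = 0.015152; P(data | bag E) = (5/10)(5/9)(4/8) = 0.13889.
Weighting by the prior gives 1/8 · 0.12121 = 0.015152, 3/8 · 0.1 = 0.0375, 1/8 · 0.15909 = 0.019886, 1/4 · 0.015152 = 0.0037879, 1/8 · 0.13889 = 0.017361; these sum to 0.093687.
Hence P(bag A | data) = (0.015152) / (0.093687) = 0.16173.

0.162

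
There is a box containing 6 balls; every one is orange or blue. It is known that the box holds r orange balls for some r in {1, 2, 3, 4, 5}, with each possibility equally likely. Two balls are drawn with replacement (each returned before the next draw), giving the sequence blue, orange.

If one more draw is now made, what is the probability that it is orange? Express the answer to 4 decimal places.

Under each hypothesis, the probability of the observed sequence is: P(data | r = 1) = (5/6)(1/6) = 5/36; P(data | r = 2) = (4/6)(2/6) = 2/9; P(data | r = 3) = (3/6)(3/6) = 1/4; P(data | r = 4) = (2/6)(4/6) = 2/9; P(data | r = 5) = (1/6)(5/6) = 5/36.
The prior-weighted likelihoods are 1/5 · 5/36 = 1/36, 1/5 · 2/9 = 2/45, 1/5 · 1/4 = 1/20, 1/5 · 2/9 = 2/45, 1/5 · 5/36 = 1/36; these sum to 7/36.
The posterior is then P(r = 1 | data) = 1/7, P(r = 2 | data) = 8/35, P(r = 3 | data) = 9/35, P(r = 4 | data) = 8/35, P(r = 5 | data) = 1/7.
So P(orange next | data) = Σ P(orange next | H) P(H | data) = (1/6)(1/7) + (1/3)(8/35) + (1/2)(9/35) + (2/3)(8/35) + (5/6)(1/7) = 1/2.

0.5000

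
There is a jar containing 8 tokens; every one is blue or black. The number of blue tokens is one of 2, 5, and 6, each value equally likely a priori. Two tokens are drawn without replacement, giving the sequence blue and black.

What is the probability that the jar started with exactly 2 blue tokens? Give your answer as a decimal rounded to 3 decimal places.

0.308

The likelihood of the observed sequence under each hypothesis: P(data | r = 2) = (2/8)(6/7) = 3/14; P(data | r = 5) = (5/8)(3/7) = 15/56; P(data | r = 6) = (6/8)(2/7) = 3/14.
Weighting by the prior gives 1/3 · 3/14 = 1/14, 1/3 · 15/56 = 5/56, 1/3 · 3/14 = 1/14; these sum to 13/56.
By Bayes' rule, P(r = 2 | data) = (1/14) / (13/56) = 4/13.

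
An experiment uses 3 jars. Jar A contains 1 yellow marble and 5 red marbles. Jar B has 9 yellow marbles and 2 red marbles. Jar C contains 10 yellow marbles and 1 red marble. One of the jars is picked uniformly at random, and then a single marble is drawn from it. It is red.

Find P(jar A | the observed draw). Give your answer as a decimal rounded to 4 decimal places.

0.7534

Under each hypothesis, the probability of this draw is: P(data | jar A) = (5/6) = 5/6; P(data | jar B) = (2/11) = 2/11; P(data | jar C) = (1/11) = 1/11.
The prior-weighted likelihoods are 1/3 · 5/6 = 5/18, 1/3 · 2/11 = 2/33, 1/3 · 1/11 = 1/33; summing to 73/198.
By Bayes' rule, P(jar A | data) = (5/18) / (73/198) = 55/73.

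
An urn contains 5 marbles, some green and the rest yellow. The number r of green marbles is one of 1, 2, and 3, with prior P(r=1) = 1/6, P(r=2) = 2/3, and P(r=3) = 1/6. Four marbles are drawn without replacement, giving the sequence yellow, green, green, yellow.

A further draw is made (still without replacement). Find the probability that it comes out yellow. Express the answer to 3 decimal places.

0.800

The likelihood of the observed sequence under each hypothesis: P(data | r = 1) = (4/5)(1/4)(0/3) = 0; P(data | r = 2) = (3/5)(2/4)(1/3)(2/2) = 1/10; P(data | r = 3) = (2/5)(3/4)(2/3)(1/2) = 1/10.
Multiplying each by its prior: 1/6 · 0 = 0, 2/3 · 1/10 = 1/15, 1/6 · 1/10 = 1/60; with total 1/12.
Dividing through by the total gives posterior P(r = 1 | data) = 0, P(r = 2 | data) = 4/5, P(r = 3 | data) = 1/5.
So P(yellow next | data) = Σ P(yellow next | H) P(H | data) = (1)(4/5) + (0)(1/5) = 4/5.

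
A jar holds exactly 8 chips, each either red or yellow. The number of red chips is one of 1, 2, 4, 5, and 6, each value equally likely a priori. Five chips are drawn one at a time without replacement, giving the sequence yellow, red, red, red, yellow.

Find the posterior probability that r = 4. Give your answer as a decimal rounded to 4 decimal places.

0.3243

For each hypothesis, P(data | H) works out to: P(data | r = 1) = (7/8)(1/7)(0/6) = 0; P(data | r = 2) = (6/8)(2/7)(1/6)(0/5) = 0; P(data | r = 4) = (4/8)(4/7)(3/6)(2/5)(3/4) = 0.042857; P(data | r = 5) = (3/8)(5/7)(4/6)(3/5)(2/4) = 0.053571; P(data | r = 6) = (2/8)(6/7)(5/6)(4/5)(1/4) = 0.035714.
The prior-weighted likelihoods are 1/5 · 0 = 0, 1/5 · 0 = 0, 1/5 · 0.042857 = 0.0085714, 1/5 · 0.053571 = 0.010714, 1/5 · 0.035714 = 0.0071429; with total 0.026429.
Hence P(r = 4 | data) = (0.0085714) / (0.026429) = 0.32432.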